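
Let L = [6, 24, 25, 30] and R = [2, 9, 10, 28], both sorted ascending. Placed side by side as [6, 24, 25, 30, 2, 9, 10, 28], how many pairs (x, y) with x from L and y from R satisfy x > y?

11

Count, for every r in R, how many entries of L exceed r:
r = 2: 6, 24, 25, 30 → 4
r = 9: 24, 25, 30 → 3
r = 10: 24, 25, 30 → 3
r = 28: 30 → 1
Cross-inversions: 4 + 3 + 3 + 1 = 11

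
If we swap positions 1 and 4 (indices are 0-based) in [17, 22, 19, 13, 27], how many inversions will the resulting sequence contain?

5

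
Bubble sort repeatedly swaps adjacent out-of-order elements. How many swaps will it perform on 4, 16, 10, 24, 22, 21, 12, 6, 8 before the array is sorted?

Adjacent swaps: 20

The minimum number of adjacent swaps to sort an array equals its inversion count, since every such swap removes exactly one inversion.
Count inversions — for each element, later elements that are smaller:
4: none → 0
16: 10, 12, 6, 8 → 4
10: 6, 8 → 2
24: 22, 21, 12, 6, 8 → 5
22: 21, 12, 6, 8 → 4
21: 12, 6, 8 → 3
12: 6, 8 → 2
6: none → 0
8: none → 0
Total inversions: 0 + 4 + 2 + 5 + 4 + 3 + 2 + 0 + 0 = 20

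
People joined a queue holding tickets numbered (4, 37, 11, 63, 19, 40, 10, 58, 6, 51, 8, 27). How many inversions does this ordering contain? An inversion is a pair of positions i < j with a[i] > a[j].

32

Sweep left to right; for each value list the smaller values that follow it:
4: 0
37: 6
11: 3
63: 8
19: 3
40: 4
10: 2
58: 4
6: 0
51: 2
8: 0
27: 0
Sum: 0 + 6 + 3 + 8 + 3 + 4 + 2 + 4 + 0 + 2 + 0 + 0 = 32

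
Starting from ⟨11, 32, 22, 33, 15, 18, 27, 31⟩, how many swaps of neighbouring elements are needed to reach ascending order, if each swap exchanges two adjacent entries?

11

Minimum adjacent swaps = number of inversions (each swap of adjacent out-of-order elements removes one inversion and no swap can remove more).
Count inversions — for each element, later elements that are smaller:
11: none → 0
32: 22, 15, 18, 27, 31 → 5
22: 15, 18 → 2
33: 15, 18, 27, 31 → 4
15: none → 0
18: none → 0
27: none → 0
31: none → 0
Total inversions: 0 + 5 + 2 + 4 + 0 + 0 + 0 + 0 = 11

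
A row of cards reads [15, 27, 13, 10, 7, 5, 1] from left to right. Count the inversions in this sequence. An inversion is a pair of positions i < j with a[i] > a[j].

20

For each element, count later entries that are smaller:
15 → 13, 10, 7, 5, 1 → 5
27 → 13, 10, 7, 5, 1 → 5
13 → 10, 7, 5, 1 → 4
10 → 7, 5, 1 → 3
7 → 5, 1 → 2
5 → 1 → 1
1 → none → 0
Sum: 5 + 5 + 4 + 3 + 2 + 1 + 0 = 20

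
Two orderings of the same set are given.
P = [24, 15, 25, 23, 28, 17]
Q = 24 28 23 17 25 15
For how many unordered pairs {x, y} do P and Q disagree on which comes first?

Assign each item its position (1..6) in the first ordering, then rewrite the second ordering as that position sequence:
positions: 24→1, 15→2, 25→3, 23→4, 28→5, 17→6
second ordering as positions: [1, 5, 4, 6, 3, 2]
Discordant pairs = inversions in this position sequence.
1: 0
5: 4, 3, 2 → 3
4: 3, 2 → 2
6: 3, 2 → 2
3: 2 → 1
2: 0
Total: 0 + 3 + 2 + 2 + 1 + 0 = 8

There are 8 disagreeing pairs.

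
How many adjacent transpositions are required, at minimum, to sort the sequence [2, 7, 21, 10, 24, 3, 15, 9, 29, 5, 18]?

The minimum number of adjacent swaps to sort an array equals its inversion count, since every such swap removes exactly one inversion.
Count inversions — for each element, later elements that are smaller:
2: none → 0
7: 3, 5 → 2
21: 10, 3, 15, 9, 5, 18 → 6
10: 3, 9, 5 → 3
24: 3, 15, 9, 5, 18 → 5
3: none → 0
15: 9, 5 → 2
9: 5 → 1
29: 5, 18 → 2
5: none → 0
18: none → 0
Total inversions: 0 + 2 + 6 + 3 + 5 + 0 + 2 + 1 + 2 + 0 + 0 = 21

Adjacent swaps: 21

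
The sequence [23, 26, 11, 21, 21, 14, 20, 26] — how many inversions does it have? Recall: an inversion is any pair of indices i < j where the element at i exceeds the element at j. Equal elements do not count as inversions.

14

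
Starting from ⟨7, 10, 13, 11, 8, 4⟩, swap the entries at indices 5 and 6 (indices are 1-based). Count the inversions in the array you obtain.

There are 8 inversions.

Positions 5 and 6 hold 8 and 4; after swapping, the array is [7, 10, 13, 11, 4, 8].
Sweep left to right; for each value list the smaller values that follow it:
7: 1
10: 2
13: 3
11: 2
4: 0
8: 0
Sum: 1 + 2 + 3 + 2 + 0 + 0 = 8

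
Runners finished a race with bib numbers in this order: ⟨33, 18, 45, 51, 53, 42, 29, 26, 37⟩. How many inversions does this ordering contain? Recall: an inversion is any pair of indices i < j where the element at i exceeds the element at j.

19 inversions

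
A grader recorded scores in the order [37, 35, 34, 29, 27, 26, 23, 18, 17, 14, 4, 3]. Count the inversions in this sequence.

Element-by-element contributions:
37 → 35, 34, 29, 27, 26, 23, 18, 17, 14, 4, 3 → 11
35 → 34, 29, 27, 26, 23, 18, 17, 14, 4, 3 → 10
34 → 29, 27, 26, 23, 18, 17, 14, 4, 3 → 9
29 → 27, 26, 23, 18, 17, 14, 4, 3 → 8
27 → 26, 23, 18, 17, 14, 4, 3 → 7
26 → 23, 18, 17, 14, 4, 3 → 6
23 → 18, 17, 14, 4, 3 → 5
18 → 17, 14, 4, 3 → 4
17 → 14, 4, 3 → 3
14 → 4, 3 → 2
4 → 3 → 1
3 → none → 0
Sum: 11 + 10 + 9 + 8 + 7 + 6 + 5 + 4 + 3 + 2 + 1 + 0 = 66

66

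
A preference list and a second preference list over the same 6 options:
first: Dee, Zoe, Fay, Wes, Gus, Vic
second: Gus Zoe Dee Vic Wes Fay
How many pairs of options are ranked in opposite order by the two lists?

8 pairs

Assign each item its position (1..6) in the first ordering, then rewrite the second ordering as that position sequence:
positions: Dee→1, Zoe→2, Fay→3, Wes→4, Gus→5, Vic→6
second ordering as positions: [5, 2, 1, 6, 4, 3]
Discordant pairs = inversions in this position sequence.
5: 2, 1, 4, 3 → 4
2: 1 → 1
1: 0
6: 4, 3 → 2
4: 3 → 1
3: 0
Total: 4 + 1 + 0 + 2 + 1 + 0 = 8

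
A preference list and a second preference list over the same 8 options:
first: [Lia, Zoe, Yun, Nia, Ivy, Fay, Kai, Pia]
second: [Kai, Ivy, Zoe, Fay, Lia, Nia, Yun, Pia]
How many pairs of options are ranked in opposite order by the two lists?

Assign each item its position (1..8) in the first ordering, then rewrite the second ordering as that position sequence:
positions: Lia→1, Zoe→2, Yun→3, Nia→4, Ivy→5, Fay→6, Kai→7, Pia→8
second ordering as positions: [7, 5, 2, 6, 1, 4, 3, 8]
Discordant pairs = inversions in this position sequence.
7: 5, 2, 6, 1, 4, 3 → 6
5: 2, 1, 4, 3 → 4
2: 1 → 1
6: 1, 4, 3 → 3
1: 0
4: 3 → 1
3: 0
8: 0
Total: 6 + 4 + 1 + 3 + 0 + 1 + 0 + 0 = 15

Pairs: 15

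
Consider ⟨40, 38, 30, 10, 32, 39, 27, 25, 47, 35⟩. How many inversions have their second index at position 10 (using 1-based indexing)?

4

The element at index 10 is 35.
Elements before it: 40, 38, 30, 10, 32, 39, 27, 25, 47
Those larger than 35: 40, 38, 39, 47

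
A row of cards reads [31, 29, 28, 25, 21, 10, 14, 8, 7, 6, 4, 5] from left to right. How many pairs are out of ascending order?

64

For each element, count later entries that are smaller:
31: 11
29: 10
28: 9
25: 8
21: 7
10: 5
14: 5
8: 4
7: 3
6: 2
4: 0
5: 0
Sum: 11 + 10 + 9 + 8 + 7 + 5 + 5 + 4 + 3 + 2 + 0 + 0 = 64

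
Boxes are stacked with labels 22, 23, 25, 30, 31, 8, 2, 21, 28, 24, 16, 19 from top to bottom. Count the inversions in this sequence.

38 inversions

Sweep left to right; for each value list the smaller values that follow it:
22 → 8, 2, 21, 16, 19 → 5
23 → 8, 2, 21, 16, 19 → 5
25 → 8, 2, 21, 24, 16, 19 → 6
30 → 8, 2, 21, 28, 24, 16, 19 → 7
31 → 8, 2, 21, 28, 24, 16, 19 → 7
8 → 2 → 1
2 → none → 0
21 → 16, 19 → 2
28 → 24, 16, 19 → 3
24 → 16, 19 → 2
16 → none → 0
19 → none → 0
Sum: 5 + 5 + 6 + 7 + 7 + 1 + 0 + 2 + 3 + 2 + 0 + 0 = 38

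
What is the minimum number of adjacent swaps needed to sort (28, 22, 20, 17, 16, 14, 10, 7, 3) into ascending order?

36

The minimum number of adjacent swaps to sort an array equals its inversion count, since every such swap removes exactly one inversion.
Count inversions — for each element, later elements that are smaller:
28: 22, 20, 17, 16, 14, 10, 7, 3 → 8
22: 20, 17, 16, 14, 10, 7, 3 → 7
20: 17, 16, 14, 10, 7, 3 → 6
17: 16, 14, 10, 7, 3 → 5
16: 14, 10, 7, 3 → 4
14: 10, 7, 3 → 3
10: 7, 3 → 2
7: 3 → 1
3: none → 0
Total inversions: 8 + 7 + 6 + 5 + 4 + 3 + 2 + 1 + 0 = 36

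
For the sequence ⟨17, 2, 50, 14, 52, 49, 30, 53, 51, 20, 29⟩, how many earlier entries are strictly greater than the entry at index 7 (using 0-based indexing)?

The element at index 7 is 53.
Elements before it: 17, 2, 50, 14, 52, 49, 30
None of them are larger than 53.

0 such elements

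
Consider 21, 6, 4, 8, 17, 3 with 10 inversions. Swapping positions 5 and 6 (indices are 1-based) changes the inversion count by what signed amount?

-1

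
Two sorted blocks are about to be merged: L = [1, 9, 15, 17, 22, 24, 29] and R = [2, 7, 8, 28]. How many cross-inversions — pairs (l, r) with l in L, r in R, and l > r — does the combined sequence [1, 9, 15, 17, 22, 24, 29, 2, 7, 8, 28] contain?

19 split inversions

For each element r of the right run, count left-run elements greater than r:
r = 2: 9, 15, 17, 22, 24, 29 → 6
r = 7: 9, 15, 17, 22, 24, 29 → 6
r = 8: 9, 15, 17, 22, 24, 29 → 6
r = 28: 29 → 1
Cross-inversions: 6 + 6 + 6 + 1 = 19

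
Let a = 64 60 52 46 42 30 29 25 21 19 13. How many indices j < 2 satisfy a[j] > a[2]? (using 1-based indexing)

The element at index 2 is 60.
Elements before it: 64
Those larger than 60: 64

1 such element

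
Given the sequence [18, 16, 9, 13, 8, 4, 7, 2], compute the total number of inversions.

Count, for each position, how many later elements it exceeds:
18 → 16, 9, 13, 8, 4, 7, 2 → 7
16 → 9, 13, 8, 4, 7, 2 → 6
9 → 8, 4, 7, 2 → 4
13 → 8, 4, 7, 2 → 4
8 → 4, 7, 2 → 3
4 → 2 → 1
7 → 2 → 1
2 → none → 0
Sum: 7 + 6 + 4 + 4 + 3 + 1 + 1 + 0 = 26

26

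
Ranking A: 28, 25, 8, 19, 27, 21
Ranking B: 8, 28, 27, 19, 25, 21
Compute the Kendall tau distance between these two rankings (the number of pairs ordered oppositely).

5

Assign each item its position (1..6) in the first ordering, then rewrite the second ordering as that position sequence:
positions: 28→1, 25→2, 8→3, 19→4, 27→5, 21→6
second ordering as positions: [3, 1, 5, 4, 2, 6]
Discordant pairs = inversions in this position sequence.
3: 1, 2 → 2
1: 0
5: 4, 2 → 2
4: 2 → 1
2: 0
6: 0
Total: 2 + 0 + 2 + 1 + 0 + 0 = 5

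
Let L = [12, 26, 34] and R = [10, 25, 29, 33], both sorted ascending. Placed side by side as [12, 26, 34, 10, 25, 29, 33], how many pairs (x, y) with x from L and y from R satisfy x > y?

7

For each element r of the right run, count left-run elements greater than r:
r = 10: 12, 26, 34 → 3
r = 25: 26, 34 → 2
r = 29: 34 → 1
r = 33: 34 → 1
Cross-inversions: 3 + 2 + 1 + 1 = 7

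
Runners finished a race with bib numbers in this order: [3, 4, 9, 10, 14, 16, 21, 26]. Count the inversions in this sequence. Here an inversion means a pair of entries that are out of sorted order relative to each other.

For each element, count later entries that are smaller:
3: 0
4: 0
9: 0
10: 0
14: 0
16: 0
21: 0
26: 0
Sum: 0 + 0 + 0 + 0 + 0 + 0 + 0 + 0 = 0

There are 0 inversions.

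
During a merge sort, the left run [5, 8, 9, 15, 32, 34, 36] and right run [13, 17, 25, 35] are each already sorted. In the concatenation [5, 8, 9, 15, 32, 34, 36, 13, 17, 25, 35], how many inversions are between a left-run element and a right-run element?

For each element r of the right run, count left-run elements greater than r:
r = 13: 15, 32, 34, 36 → 4
r = 17: 32, 34, 36 → 3
r = 25: 32, 34, 36 → 3
r = 35: 36 → 1
Cross-inversions: 4 + 3 + 3 + 1 = 11

11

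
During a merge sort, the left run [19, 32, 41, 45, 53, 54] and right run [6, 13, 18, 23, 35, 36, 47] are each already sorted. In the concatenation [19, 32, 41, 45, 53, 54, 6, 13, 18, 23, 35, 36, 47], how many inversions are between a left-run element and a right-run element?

33 split inversions

Count, for every r in R, how many entries of L exceed r:
r = 6: 19, 32, 41, 45, 53, 54 → 6
r = 13: 19, 32, 41, 45, 53, 54 → 6
r = 18: 19, 32, 41, 45, 53, 54 → 6
r = 23: 32, 41, 45, 53, 54 → 5
r = 35: 41, 45, 53, 54 → 4
r = 36: 41, 45, 53, 54 → 4
r = 47: 53, 54 → 2
Cross-inversions: 6 + 6 + 6 + 5 + 4 + 4 + 2 = 33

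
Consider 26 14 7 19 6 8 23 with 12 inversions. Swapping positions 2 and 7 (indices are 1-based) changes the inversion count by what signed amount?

+3

Positions 2 and 7 hold 14 and 23; after swapping, the array is [26, 23, 7, 19, 6, 8, 14].
Count, for each position, how many later elements it exceeds:
26 → 23, 7, 19, 6, 8, 14 → 6
23 → 7, 19, 6, 8, 14 → 5
7 → 6 → 1
19 → 6, 8, 14 → 3
6 → none → 0
8 → none → 0
14 → none → 0
Sum: 6 + 5 + 1 + 3 + 0 + 0 + 0 = 15
Change: 15 − 12 = +3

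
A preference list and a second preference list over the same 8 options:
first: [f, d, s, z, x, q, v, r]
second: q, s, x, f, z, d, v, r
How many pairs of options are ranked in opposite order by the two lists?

11 pairs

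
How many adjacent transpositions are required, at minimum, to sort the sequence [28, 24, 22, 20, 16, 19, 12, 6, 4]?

There are 35 swaps.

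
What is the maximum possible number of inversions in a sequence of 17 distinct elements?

136

The maximum occurs when the array is in strictly decreasing order: every one of the C(17, 2) pairs is inverted.
C(17, 2) = 17·16/2 = 136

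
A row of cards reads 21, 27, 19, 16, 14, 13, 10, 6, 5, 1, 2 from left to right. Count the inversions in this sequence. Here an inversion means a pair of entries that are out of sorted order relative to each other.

53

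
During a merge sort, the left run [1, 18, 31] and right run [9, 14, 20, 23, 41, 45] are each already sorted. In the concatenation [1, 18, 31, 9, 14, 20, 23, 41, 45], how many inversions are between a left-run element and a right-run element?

6 cross-inversions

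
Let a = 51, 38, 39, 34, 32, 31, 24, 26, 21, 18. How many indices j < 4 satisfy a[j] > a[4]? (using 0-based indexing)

The element at index 4 is 32.
Elements before it: 51, 38, 39, 34
Those larger than 32: 51, 38, 39, 34

4 such elements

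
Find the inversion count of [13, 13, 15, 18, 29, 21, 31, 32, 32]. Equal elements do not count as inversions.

1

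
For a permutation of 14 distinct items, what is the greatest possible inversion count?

91 inversions

The maximum occurs when the array is in strictly decreasing order: every one of the C(14, 2) pairs is inverted.
C(14, 2) = 14·13/2 = 91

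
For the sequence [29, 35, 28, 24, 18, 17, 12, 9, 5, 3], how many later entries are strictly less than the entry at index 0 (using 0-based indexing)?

8

The element at index 0 is 29.
Elements after it: 35, 28, 24, 18, 17, 12, 9, 5, 3
Those smaller than 29: 28, 24, 18, 17, 12, 9, 5, 3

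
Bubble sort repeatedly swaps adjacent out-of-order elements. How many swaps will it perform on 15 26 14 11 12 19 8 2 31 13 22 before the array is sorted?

29

Each adjacent swap fixes exactly one inversion, so the minimum swap count equals the number of inversions.
Count inversions — for each element, later elements that are smaller:
15: 14, 11, 12, 8, 2, 13 → 6
26: 14, 11, 12, 19, 8, 2, 13, 22 → 8
14: 11, 12, 8, 2, 13 → 5
11: 8, 2 → 2
12: 8, 2 → 2
19: 8, 2, 13 → 3
8: 2 → 1
2: none → 0
31: 13, 22 → 2
13: none → 0
22: none → 0
Total inversions: 6 + 8 + 5 + 2 + 2 + 3 + 1 + 0 + 2 + 0 + 0 = 29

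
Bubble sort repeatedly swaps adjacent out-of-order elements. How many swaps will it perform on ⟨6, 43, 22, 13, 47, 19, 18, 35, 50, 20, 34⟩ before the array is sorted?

21 adjacent swaps

The minimum number of adjacent swaps to sort an array equals its inversion count, since every such swap removes exactly one inversion.
Count inversions — for each element, later elements that are smaller:
6: none → 0
43: 22, 13, 19, 18, 35, 20, 34 → 7
22: 13, 19, 18, 20 → 4
13: none → 0
47: 19, 18, 35, 20, 34 → 5
19: 18 → 1
18: none → 0
35: 20, 34 → 2
50: 20, 34 → 2
20: none → 0
34: none → 0
Total inversions: 0 + 7 + 4 + 0 + 5 + 1 + 0 + 2 + 2 + 0 + 0 = 21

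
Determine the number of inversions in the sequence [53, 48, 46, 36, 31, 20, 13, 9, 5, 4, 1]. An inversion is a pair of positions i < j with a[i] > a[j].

Sweep left to right; for each value list the smaller values that follow it:
53 → 48, 46, 36, 31, 20, 13, 9, 5, 4, 1 → 10
48 → 46, 36, 31, 20, 13, 9, 5, 4, 1 → 9
46 → 36, 31, 20, 13, 9, 5, 4, 1 → 8
36 → 31, 20, 13, 9, 5, 4, 1 → 7
31 → 20, 13, 9, 5, 4, 1 → 6
20 → 13, 9, 5, 4, 1 → 5
13 → 9, 5, 4, 1 → 4
9 → 5, 4, 1 → 3
5 → 4, 1 → 2
4 → 1 → 1
1 → none → 0
Sum: 10 + 9 + 8 + 7 + 6 + 5 + 4 + 3 + 2 + 1 + 0 = 55

Inversions: 55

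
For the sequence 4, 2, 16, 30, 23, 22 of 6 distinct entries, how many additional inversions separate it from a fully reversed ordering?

11 inversions short

Maximum inversions for 6 distinct elements is C(6, 2) = 6·5/2 = 15.
Current inversions — for each element, count later smaller elements:
4: 1
2: 0
16: 0
30: 2
23: 1
22: 0
Current total: 1 + 0 + 0 + 2 + 1 + 0 = 4
Shortfall: 15 − 4 = 11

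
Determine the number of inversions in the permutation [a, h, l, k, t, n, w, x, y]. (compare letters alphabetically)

Element-by-element contributions:
a → none → 0
h → none → 0
l → k → 1
k → none → 0
t → n → 1
n → none → 0
w → none → 0
x → none → 0
y → none → 0
Sum: 0 + 0 + 1 + 0 + 1 + 0 + 0 + 0 + 0 = 2

2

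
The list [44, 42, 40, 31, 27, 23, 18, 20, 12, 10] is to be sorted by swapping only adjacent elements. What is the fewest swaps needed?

44

Minimum adjacent swaps = number of inversions (each swap of adjacent out-of-order elements removes one inversion and no swap can remove more).
Count inversions — for each element, later elements that are smaller:
44: 42, 40, 31, 27, 23, 18, 20, 12, 10 → 9
42: 40, 31, 27, 23, 18, 20, 12, 10 → 8
40: 31, 27, 23, 18, 20, 12, 10 → 7
31: 27, 23, 18, 20, 12, 10 → 6
27: 23, 18, 20, 12, 10 → 5
23: 18, 20, 12, 10 → 4
18: 12, 10 → 2
20: 12, 10 → 2
12: 10 → 1
10: none → 0
Total inversions: 9 + 8 + 7 + 6 + 5 + 4 + 2 + 2 + 1 + 0 = 44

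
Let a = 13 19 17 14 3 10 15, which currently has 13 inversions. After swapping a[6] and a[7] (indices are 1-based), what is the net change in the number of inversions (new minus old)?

Positions 6 and 7 hold 10 and 15; after swapping, the array is [13, 19, 17, 14, 3, 15, 10].
Element-by-element contributions:
13 → 3, 10 → 2
19 → 17, 14, 3, 15, 10 → 5
17 → 14, 3, 15, 10 → 4
14 → 3, 10 → 2
3 → none → 0
15 → 10 → 1
10 → none → 0
Sum: 2 + 5 + 4 + 2 + 0 + 1 + 0 = 14
Change: 14 − 13 = +1

+1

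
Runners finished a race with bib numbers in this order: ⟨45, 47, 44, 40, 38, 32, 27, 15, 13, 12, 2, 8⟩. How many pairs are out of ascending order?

Sweep left to right; for each value list the smaller values that follow it:
45: 10
47: 10
44: 9
40: 8
38: 7
32: 6
27: 5
15: 4
13: 3
12: 2
2: 0
8: 0
Sum: 10 + 10 + 9 + 8 + 7 + 6 + 5 + 4 + 3 + 2 + 0 + 0 = 64

64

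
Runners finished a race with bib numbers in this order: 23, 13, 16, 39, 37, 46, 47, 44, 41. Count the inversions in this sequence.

Inversions: 8

For each element, count later entries that are smaller:
23 → 13, 16 → 2
13 → none → 0
16 → none → 0
39 → 37 → 1
37 → none → 0
46 → 44, 41 → 2
47 → 44, 41 → 2
44 → 41 → 1
41 → none → 0
Sum: 2 + 0 + 0 + 1 + 0 + 2 + 2 + 1 + 0 = 8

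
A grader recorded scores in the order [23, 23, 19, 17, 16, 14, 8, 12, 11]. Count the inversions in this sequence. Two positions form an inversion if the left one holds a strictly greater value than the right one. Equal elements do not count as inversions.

There are 33 out-of-order pairs.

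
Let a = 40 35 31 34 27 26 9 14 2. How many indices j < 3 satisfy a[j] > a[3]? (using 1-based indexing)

The element at index 3 is 31.
Elements before it: 40, 35
Those larger than 31: 40, 35

2 such elements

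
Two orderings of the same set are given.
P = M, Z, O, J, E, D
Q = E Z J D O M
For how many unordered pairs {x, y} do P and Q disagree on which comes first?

10

Assign each item its position (1..6) in the first ordering, then rewrite the second ordering as that position sequence:
positions: M→1, Z→2, O→3, J→4, E→5, D→6
second ordering as positions: [5, 2, 4, 6, 3, 1]
Discordant pairs = inversions in this position sequence.
5: 2, 4, 3, 1 → 4
2: 1 → 1
4: 3, 1 → 2
6: 3, 1 → 2
3: 1 → 1
1: 0
Total: 4 + 1 + 2 + 2 + 1 + 0 = 10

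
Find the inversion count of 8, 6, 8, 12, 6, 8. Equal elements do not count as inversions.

Inversion pairs (indices are 0-based):
(0,1): 8 > 6
(0,4): 8 > 6
(2,4): 8 > 6
(3,4): 12 > 6
(3,5): 12 > 8
That's 5 pairs.

Out-of-order pairs: 5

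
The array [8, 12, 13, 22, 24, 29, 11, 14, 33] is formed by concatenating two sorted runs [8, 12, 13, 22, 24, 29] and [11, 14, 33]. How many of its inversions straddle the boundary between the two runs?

8

Count, for every r in R, how many entries of L exceed r:
r = 11: 12, 13, 22, 24, 29 → 5
r = 14: 22, 24, 29 → 3
r = 33: none → 0
Cross-inversions: 5 + 3 + 0 = 8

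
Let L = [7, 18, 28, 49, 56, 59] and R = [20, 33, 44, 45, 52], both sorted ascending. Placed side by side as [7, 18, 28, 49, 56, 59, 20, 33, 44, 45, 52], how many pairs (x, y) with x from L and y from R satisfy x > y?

Cross-inversions: 15

For each element r of the right run, count left-run elements greater than r:
r = 20: 28, 49, 56, 59 → 4
r = 33: 49, 56, 59 → 3
r = 44: 49, 56, 59 → 3
r = 45: 49, 56, 59 → 3
r = 52: 56, 59 → 2
Cross-inversions: 4 + 3 + 3 + 3 + 2 = 15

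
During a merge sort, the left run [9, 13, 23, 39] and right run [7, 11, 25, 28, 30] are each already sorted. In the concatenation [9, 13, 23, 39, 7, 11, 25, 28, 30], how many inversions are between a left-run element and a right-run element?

10

Count, for every r in R, how many entries of L exceed r:
r = 7: 9, 13, 23, 39 → 4
r = 11: 13, 23, 39 → 3
r = 25: 39 → 1
r = 28: 39 → 1
r = 30: 39 → 1
Cross-inversions: 4 + 3 + 1 + 1 + 1 = 10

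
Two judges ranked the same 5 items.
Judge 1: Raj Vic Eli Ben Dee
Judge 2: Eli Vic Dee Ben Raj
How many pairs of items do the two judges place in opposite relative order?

Assign each item its position (1..5) in the first ordering, then rewrite the second ordering as that position sequence:
positions: Raj→1, Vic→2, Eli→3, Ben→4, Dee→5
second ordering as positions: [3, 2, 5, 4, 1]
Discordant pairs = inversions in this position sequence.
3: 2, 1 → 2
2: 1 → 1
5: 4, 1 → 2
4: 1 → 1
1: 0
Total: 2 + 1 + 2 + 1 + 0 = 6

Discordant pairs: 6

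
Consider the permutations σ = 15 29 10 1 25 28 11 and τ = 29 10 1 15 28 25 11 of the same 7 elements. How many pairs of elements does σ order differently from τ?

Assign each item its position (1..7) in the first ordering, then rewrite the second ordering as that position sequence:
positions: 15→1, 29→2, 10→3, 1→4, 25→5, 28→6, 11→7
second ordering as positions: [2, 3, 4, 1, 6, 5, 7]
Discordant pairs = inversions in this position sequence.
2: 1 → 1
3: 1 → 1
4: 1 → 1
1: 0
6: 5 → 1
5: 0
7: 0
Total: 1 + 1 + 1 + 0 + 1 + 0 + 0 = 4

4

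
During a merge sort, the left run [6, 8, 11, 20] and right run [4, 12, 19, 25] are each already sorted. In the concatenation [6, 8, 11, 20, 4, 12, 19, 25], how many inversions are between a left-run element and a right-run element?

6 cross-inversions

Count, for every r in R, how many entries of L exceed r:
r = 4: 6, 8, 11, 20 → 4
r = 12: 20 → 1
r = 19: 20 → 1
r = 25: none → 0
Cross-inversions: 4 + 1 + 1 + 0 = 6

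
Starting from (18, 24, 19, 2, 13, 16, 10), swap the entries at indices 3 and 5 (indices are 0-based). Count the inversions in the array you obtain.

18

Positions 3 and 5 hold 2 and 16; after swapping, the array is [18, 24, 19, 16, 13, 2, 10].
Element-by-element contributions:
18: 4
24: 5
19: 4
16: 3
13: 2
2: 0
10: 0
Sum: 4 + 5 + 4 + 3 + 2 + 0 + 0 = 18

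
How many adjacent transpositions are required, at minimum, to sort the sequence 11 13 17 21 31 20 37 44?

2 adjacent swaps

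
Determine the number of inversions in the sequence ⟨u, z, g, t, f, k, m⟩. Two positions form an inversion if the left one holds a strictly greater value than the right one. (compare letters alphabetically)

Element-by-element contributions:
u: 5
z: 5
g: 1
t: 3
f: 0
k: 0
m: 0
Sum: 5 + 5 + 1 + 3 + 0 + 0 + 0 = 14

There are 14 inversions.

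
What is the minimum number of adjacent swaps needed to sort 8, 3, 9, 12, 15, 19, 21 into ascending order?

The minimum number of adjacent swaps to sort an array equals its inversion count, since every such swap removes exactly one inversion.
Count inversions — for each element, later elements that are smaller:
8: 3 → 1
3: none → 0
9: none → 0
12: none → 0
15: none → 0
19: none → 0
21: none → 0
Total inversions: 1 + 0 + 0 + 0 + 0 + 0 + 0 = 1

1 adjacent swap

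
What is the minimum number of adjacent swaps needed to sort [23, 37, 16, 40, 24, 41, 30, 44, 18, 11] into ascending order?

Minimum adjacent swaps = number of inversions (each swap of adjacent out-of-order elements removes one inversion and no swap can remove more).
Count inversions — for each element, later elements that are smaller:
23: 16, 18, 11 → 3
37: 16, 24, 30, 18, 11 → 5
16: 11 → 1
40: 24, 30, 18, 11 → 4
24: 18, 11 → 2
41: 30, 18, 11 → 3
30: 18, 11 → 2
44: 18, 11 → 2
18: 11 → 1
11: none → 0
Total inversions: 3 + 5 + 1 + 4 + 2 + 3 + 2 + 2 + 1 + 0 = 23

23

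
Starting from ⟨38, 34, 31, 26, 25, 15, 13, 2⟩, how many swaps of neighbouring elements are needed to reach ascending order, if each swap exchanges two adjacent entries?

The minimum number of adjacent swaps to sort an array equals its inversion count, since every such swap removes exactly one inversion.
Count inversions — for each element, later elements that are smaller:
38: 34, 31, 26, 25, 15, 13, 2 → 7
34: 31, 26, 25, 15, 13, 2 → 6
31: 26, 25, 15, 13, 2 → 5
26: 25, 15, 13, 2 → 4
25: 15, 13, 2 → 3
15: 13, 2 → 2
13: 2 → 1
2: none → 0
Total inversions: 7 + 6 + 5 + 4 + 3 + 2 + 1 + 0 = 28

28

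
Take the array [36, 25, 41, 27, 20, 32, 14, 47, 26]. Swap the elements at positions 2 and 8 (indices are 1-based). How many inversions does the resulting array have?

27

Positions 2 and 8 hold 25 and 47; after swapping, the array is [36, 47, 41, 27, 20, 32, 14, 25, 26].
For each element, count later entries that are smaller:
36: 6
47: 7
41: 6
27: 4
20: 1
32: 3
14: 0
25: 0
26: 0
Sum: 6 + 7 + 6 + 4 + 1 + 3 + 0 + 0 + 0 = 27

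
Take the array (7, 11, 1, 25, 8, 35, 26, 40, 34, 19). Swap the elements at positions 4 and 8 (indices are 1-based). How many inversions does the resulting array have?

Positions 4 and 8 hold 25 and 40; after swapping, the array is [7, 11, 1, 40, 8, 35, 26, 25, 34, 19].
Sweep left to right; for each value list the smaller values that follow it:
7 → 1 → 1
11 → 1, 8 → 2
1 → none → 0
40 → 8, 35, 26, 25, 34, 19 → 6
8 → none → 0
35 → 26, 25, 34, 19 → 4
26 → 25, 19 → 2
25 → 19 → 1
34 → 19 → 1
19 → none → 0
Sum: 1 + 2 + 0 + 6 + 0 + 4 + 2 + 1 + 1 + 0 = 17

17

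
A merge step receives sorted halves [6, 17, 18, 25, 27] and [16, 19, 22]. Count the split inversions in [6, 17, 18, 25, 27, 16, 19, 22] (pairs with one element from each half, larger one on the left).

8 split inversions

Take each right-half value and tally the left-half values above it:
r = 16: 17, 18, 25, 27 → 4
r = 19: 25, 27 → 2
r = 22: 25, 27 → 2
Cross-inversions: 4 + 2 + 2 = 8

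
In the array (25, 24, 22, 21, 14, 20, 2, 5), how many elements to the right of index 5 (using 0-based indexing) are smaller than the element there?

The element at index 5 is 20.
Elements after it: 2, 5
Those smaller than 20: 2, 5

2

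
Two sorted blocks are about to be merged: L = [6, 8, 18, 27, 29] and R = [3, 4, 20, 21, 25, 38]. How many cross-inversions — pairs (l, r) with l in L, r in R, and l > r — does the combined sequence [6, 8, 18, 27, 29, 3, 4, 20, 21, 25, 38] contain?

Take each right-half value and tally the left-half values above it:
r = 3: 6, 8, 18, 27, 29 → 5
r = 4: 6, 8, 18, 27, 29 → 5
r = 20: 27, 29 → 2
r = 21: 27, 29 → 2
r = 25: 27, 29 → 2
r = 38: none → 0
Cross-inversions: 5 + 5 + 2 + 2 + 2 + 0 = 16

16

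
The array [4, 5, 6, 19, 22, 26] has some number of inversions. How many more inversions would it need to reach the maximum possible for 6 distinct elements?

15

Maximum inversions for 6 distinct elements is C(6, 2) = 6·5/2 = 15.
Current inversions — for each element, count later smaller elements:
4: 0
5: 0
6: 0
19: 0
22: 0
26: 0
Current total: 0 + 0 + 0 + 0 + 0 + 0 = 0
Shortfall: 15 − 0 = 15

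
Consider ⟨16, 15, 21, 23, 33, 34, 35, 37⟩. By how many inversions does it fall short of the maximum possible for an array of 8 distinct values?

Maximum inversions for 8 distinct elements is C(8, 2) = 8·7/2 = 28.
Current inversions — for each element, count later smaller elements:
16: 1
15: 0
21: 0
23: 0
33: 0
34: 0
35: 0
37: 0
Current total: 1 + 0 + 0 + 0 + 0 + 0 + 0 + 0 = 1
Shortfall: 28 − 1 = 27

27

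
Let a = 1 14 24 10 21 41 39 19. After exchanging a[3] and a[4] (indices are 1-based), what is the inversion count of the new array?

Positions 3 and 4 hold 24 and 10; after swapping, the array is [1, 14, 10, 24, 21, 41, 39, 19].
Count, for each position, how many later elements it exceeds:
1 → none → 0
14 → 10 → 1
10 → none → 0
24 → 21, 19 → 2
21 → 19 → 1
41 → 39, 19 → 2
39 → 19 → 1
19 → none → 0
Sum: 0 + 1 + 0 + 2 + 1 + 2 + 1 + 0 = 7

There are 7 inversions.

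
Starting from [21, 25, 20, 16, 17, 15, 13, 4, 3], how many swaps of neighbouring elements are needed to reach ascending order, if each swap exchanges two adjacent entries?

Each adjacent swap fixes exactly one inversion, so the minimum swap count equals the number of inversions.
Count inversions — for each element, later elements that are smaller:
21: 20, 16, 17, 15, 13, 4, 3 → 7
25: 20, 16, 17, 15, 13, 4, 3 → 7
20: 16, 17, 15, 13, 4, 3 → 6
16: 15, 13, 4, 3 → 4
17: 15, 13, 4, 3 → 4
15: 13, 4, 3 → 3
13: 4, 3 → 2
4: 3 → 1
3: none → 0
Total inversions: 7 + 7 + 6 + 4 + 4 + 3 + 2 + 1 + 0 = 34

There are 34 adjacent swaps.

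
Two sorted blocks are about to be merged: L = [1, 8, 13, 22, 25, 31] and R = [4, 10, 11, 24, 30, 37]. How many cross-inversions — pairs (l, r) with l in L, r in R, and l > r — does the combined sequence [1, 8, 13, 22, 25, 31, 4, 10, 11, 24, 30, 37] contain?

16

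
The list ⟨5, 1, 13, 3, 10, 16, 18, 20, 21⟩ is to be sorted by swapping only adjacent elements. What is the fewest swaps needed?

Minimum adjacent swaps = number of inversions (each swap of adjacent out-of-order elements removes one inversion and no swap can remove more).
Count inversions — for each element, later elements that are smaller:
5: 1, 3 → 2
1: none → 0
13: 3, 10 → 2
3: none → 0
10: none → 0
16: none → 0
18: none → 0
20: none → 0
21: none → 0
Total inversions: 2 + 0 + 2 + 0 + 0 + 0 + 0 + 0 + 0 = 4

4 swaps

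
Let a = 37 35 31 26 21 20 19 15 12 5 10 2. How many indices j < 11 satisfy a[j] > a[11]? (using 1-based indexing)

The element at index 11 is 10.
Elements before it: 37, 35, 31, 26, 21, 20, 19, 15, 12, 5
Those larger than 10: 37, 35, 31, 26, 21, 20, 19, 15, 12

9 such elements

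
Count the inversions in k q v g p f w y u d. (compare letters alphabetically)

22 inversions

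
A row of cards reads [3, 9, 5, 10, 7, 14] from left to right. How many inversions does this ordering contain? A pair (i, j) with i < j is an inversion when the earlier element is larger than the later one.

3

Sweep left to right; for each value list the smaller values that follow it:
3 → none → 0
9 → 5, 7 → 2
5 → none → 0
10 → 7 → 1
7 → none → 0
14 → none → 0
Sum: 0 + 2 + 0 + 1 + 0 + 0 = 3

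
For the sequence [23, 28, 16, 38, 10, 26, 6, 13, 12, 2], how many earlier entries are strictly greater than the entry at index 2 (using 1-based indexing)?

0 such elements

The element at index 2 is 28.
Elements before it: 23
None of them are larger than 28.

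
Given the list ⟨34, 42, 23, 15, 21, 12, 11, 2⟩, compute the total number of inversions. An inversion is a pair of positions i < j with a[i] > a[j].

Element-by-element contributions:
34: 6
42: 6
23: 5
15: 3
21: 3
12: 2
11: 1
2: 0
Sum: 6 + 6 + 5 + 3 + 3 + 2 + 1 + 0 = 26

There are 26 inversions.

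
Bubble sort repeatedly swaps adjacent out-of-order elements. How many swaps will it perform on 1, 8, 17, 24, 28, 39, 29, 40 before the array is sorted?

1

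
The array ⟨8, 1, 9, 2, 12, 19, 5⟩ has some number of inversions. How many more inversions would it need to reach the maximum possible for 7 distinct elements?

14

Maximum inversions for 7 distinct elements is C(7, 2) = 7·6/2 = 21.
Current inversions — for each element, count later smaller elements:
8: 3
1: 0
9: 2
2: 0
12: 1
19: 1
5: 0
Current total: 3 + 0 + 2 + 0 + 1 + 1 + 0 = 7
Shortfall: 21 − 7 = 14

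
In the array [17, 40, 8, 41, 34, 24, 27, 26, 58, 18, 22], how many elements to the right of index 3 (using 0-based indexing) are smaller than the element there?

6 such elements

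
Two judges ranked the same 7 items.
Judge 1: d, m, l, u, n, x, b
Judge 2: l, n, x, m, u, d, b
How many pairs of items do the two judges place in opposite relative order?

10 discordant pairs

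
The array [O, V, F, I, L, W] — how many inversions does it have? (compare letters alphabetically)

6

Inversion pairs (indices are 1-based):
(1,3): O > F
(1,4): O > I
(1,5): O > L
(2,3): V > F
(2,4): V > I
(2,5): V > L
That's 6 pairs.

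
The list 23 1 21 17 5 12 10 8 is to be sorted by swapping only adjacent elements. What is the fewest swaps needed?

19 adjacent swaps

Each adjacent swap fixes exactly one inversion, so the minimum swap count equals the number of inversions.
Count inversions — for each element, later elements that are smaller:
23: 1, 21, 17, 5, 12, 10, 8 → 7
1: none → 0
21: 17, 5, 12, 10, 8 → 5
17: 5, 12, 10, 8 → 4
5: none → 0
12: 10, 8 → 2
10: 8 → 1
8: none → 0
Total inversions: 7 + 0 + 5 + 4 + 0 + 2 + 1 + 0 = 19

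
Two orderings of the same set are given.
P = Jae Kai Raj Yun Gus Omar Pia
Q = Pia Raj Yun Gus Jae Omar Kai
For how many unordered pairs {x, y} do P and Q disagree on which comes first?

Assign each item its position (1..7) in the first ordering, then rewrite the second ordering as that position sequence:
positions: Jae→1, Kai→2, Raj→3, Yun→4, Gus→5, Omar→6, Pia→7
second ordering as positions: [7, 3, 4, 5, 1, 6, 2]
Discordant pairs = inversions in this position sequence.
7: 3, 4, 5, 1, 6, 2 → 6
3: 1, 2 → 2
4: 1, 2 → 2
5: 1, 2 → 2
1: 0
6: 2 → 1
2: 0
Total: 6 + 2 + 2 + 2 + 0 + 1 + 0 = 13

13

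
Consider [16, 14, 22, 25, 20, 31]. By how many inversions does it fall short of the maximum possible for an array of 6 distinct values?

12

Maximum inversions for 6 distinct elements is C(6, 2) = 6·5/2 = 15.
Current inversions — for each element, count later smaller elements:
16: 1
14: 0
22: 1
25: 1
20: 0
31: 0
Current total: 1 + 0 + 1 + 1 + 0 + 0 = 3
Shortfall: 15 − 3 = 12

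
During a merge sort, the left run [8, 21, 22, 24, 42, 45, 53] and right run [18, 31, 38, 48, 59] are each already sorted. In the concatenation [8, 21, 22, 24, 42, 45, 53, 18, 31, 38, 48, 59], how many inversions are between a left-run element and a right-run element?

13

Take each right-half value and tally the left-half values above it:
r = 18: 21, 22, 24, 42, 45, 53 → 6
r = 31: 42, 45, 53 → 3
r = 38: 42, 45, 53 → 3
r = 48: 53 → 1
r = 59: none → 0
Cross-inversions: 6 + 3 + 3 + 1 + 0 = 13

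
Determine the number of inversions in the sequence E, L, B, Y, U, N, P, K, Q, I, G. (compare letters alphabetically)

Count, for each position, how many later elements it exceeds:
E: 1
L: 4
B: 0
Y: 7
U: 6
N: 3
P: 3
K: 2
Q: 2
I: 1
G: 0
Sum: 1 + 4 + 0 + 7 + 6 + 3 + 3 + 2 + 2 + 1 + 0 = 29

29 out-of-order pairs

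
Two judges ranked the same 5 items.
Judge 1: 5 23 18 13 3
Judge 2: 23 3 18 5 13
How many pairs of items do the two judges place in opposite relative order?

Assign each item its position (1..5) in the first ordering, then rewrite the second ordering as that position sequence:
positions: 5→1, 23→2, 18→3, 13→4, 3→5
second ordering as positions: [2, 5, 3, 1, 4]
Discordant pairs = inversions in this position sequence.
2: 1 → 1
5: 3, 1, 4 → 3
3: 1 → 1
1: 0
4: 0
Total: 1 + 3 + 1 + 0 + 0 = 5

There are 5 discordant pairs.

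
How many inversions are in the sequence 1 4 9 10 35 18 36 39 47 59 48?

Element-by-element contributions:
1: 0
4: 0
9: 0
10: 0
35: 1
18: 0
36: 0
39: 0
47: 0
59: 1
48: 0
Sum: 0 + 0 + 0 + 0 + 1 + 0 + 0 + 0 + 0 + 1 + 0 = 2

2 inversions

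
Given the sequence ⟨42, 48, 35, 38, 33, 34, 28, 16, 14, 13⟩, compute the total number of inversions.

42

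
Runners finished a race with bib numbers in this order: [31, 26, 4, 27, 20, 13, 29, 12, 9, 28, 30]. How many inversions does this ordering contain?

Sweep left to right; for each value list the smaller values that follow it:
31: 10
26: 5
4: 0
27: 4
20: 3
13: 2
29: 3
12: 1
9: 0
28: 0
30: 0
Sum: 10 + 5 + 0 + 4 + 3 + 2 + 3 + 1 + 0 + 0 + 0 = 28

28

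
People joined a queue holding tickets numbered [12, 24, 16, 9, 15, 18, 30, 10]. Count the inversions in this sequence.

Count, for each position, how many later elements it exceeds:
12: 2
24: 5
16: 3
9: 0
15: 1
18: 1
30: 1
10: 0
Sum: 2 + 5 + 3 + 0 + 1 + 1 + 1 + 0 = 13

13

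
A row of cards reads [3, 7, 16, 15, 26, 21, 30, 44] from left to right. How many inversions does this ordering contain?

2 inversions

Count, for each position, how many later elements it exceeds:
3 → none → 0
7 → none → 0
16 → 15 → 1
15 → none → 0
26 → 21 → 1
21 → none → 0
30 → none → 0
44 → none → 0
Sum: 0 + 0 + 1 + 0 + 1 + 0 + 0 + 0 = 2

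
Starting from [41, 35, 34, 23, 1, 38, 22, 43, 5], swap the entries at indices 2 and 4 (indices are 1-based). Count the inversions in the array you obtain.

Positions 2 and 4 hold 35 and 23; after swapping, the array is [41, 23, 34, 35, 1, 38, 22, 43, 5].
Sweep left to right; for each value list the smaller values that follow it:
41: 7
23: 3
34: 3
35: 3
1: 0
38: 2
22: 1
43: 1
5: 0
Sum: 7 + 3 + 3 + 3 + 0 + 2 + 1 + 1 + 0 = 20

Inversions: 20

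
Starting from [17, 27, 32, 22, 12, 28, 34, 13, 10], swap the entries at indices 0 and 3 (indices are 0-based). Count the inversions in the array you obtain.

Positions 0 and 3 hold 17 and 22; after swapping, the array is [22, 27, 32, 17, 12, 28, 34, 13, 10].
Sweep left to right; for each value list the smaller values that follow it:
22 → 17, 12, 13, 10 → 4
27 → 17, 12, 13, 10 → 4
32 → 17, 12, 28, 13, 10 → 5
17 → 12, 13, 10 → 3
12 → 10 → 1
28 → 13, 10 → 2
34 → 13, 10 → 2
13 → 10 → 1
10 → none → 0
Sum: 4 + 4 + 5 + 3 + 1 + 2 + 2 + 1 + 0 = 22

There are 22 inversions.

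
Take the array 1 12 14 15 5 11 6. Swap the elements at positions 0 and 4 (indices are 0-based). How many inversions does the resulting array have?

11 inversions

Positions 0 and 4 hold 1 and 5; after swapping, the array is [5, 12, 14, 15, 1, 11, 6].
Count, for each position, how many later elements it exceeds:
5 → 1 → 1
12 → 1, 11, 6 → 3
14 → 1, 11, 6 → 3
15 → 1, 11, 6 → 3
1 → none → 0
11 → 6 → 1
6 → none → 0
Sum: 1 + 3 + 3 + 3 + 0 + 1 + 0 = 11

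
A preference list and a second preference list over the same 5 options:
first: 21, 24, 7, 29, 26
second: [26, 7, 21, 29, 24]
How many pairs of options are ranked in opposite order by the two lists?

There are 7 pairs.

Assign each item its position (1..5) in the first ordering, then rewrite the second ordering as that position sequence:
positions: 21→1, 24→2, 7→3, 29→4, 26→5
second ordering as positions: [5, 3, 1, 4, 2]
Discordant pairs = inversions in this position sequence.
5: 3, 1, 4, 2 → 4
3: 1, 2 → 2
1: 0
4: 2 → 1
2: 0
Total: 4 + 2 + 0 + 1 + 0 = 7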